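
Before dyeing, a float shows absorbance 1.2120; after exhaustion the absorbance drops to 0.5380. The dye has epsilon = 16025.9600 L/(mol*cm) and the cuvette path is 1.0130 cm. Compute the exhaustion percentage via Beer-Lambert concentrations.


c_initial = A_i / (epsilon * l) = 1.2120 / (16025.9600 * 1.0130) = 7.4657e-05 mol/L
c_final = A_f / (epsilon * l) = 0.5380 / (16025.9600 * 1.0130) = 3.3140e-05 mol/L
Exhaustion = (c_initial - c_final) / c_initial * 100 = (7.4657e-05 - 3.3140e-05) / 7.4657e-05 * 100 = 55.6106 %


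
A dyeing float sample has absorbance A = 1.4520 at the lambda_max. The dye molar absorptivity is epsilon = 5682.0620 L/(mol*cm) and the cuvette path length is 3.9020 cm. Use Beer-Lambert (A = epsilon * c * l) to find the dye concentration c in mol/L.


Formula: c = A / (epsilon * l)
Substituting: c = 1.4520 / (5682.0620 * 3.9020)
Result: 6.5490e-05 mol/L


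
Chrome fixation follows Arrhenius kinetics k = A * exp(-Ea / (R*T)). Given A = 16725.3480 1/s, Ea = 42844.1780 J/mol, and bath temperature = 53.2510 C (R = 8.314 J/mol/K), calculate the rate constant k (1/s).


T_K = T_C + 273.15 = 53.2510 + 273.15 = 326.4010 K
exponent = -Ea / (R * T_K) = -42844.1780 / (8.314 * 326.4010) = -15.7881
k = A * exp(exponent) = 16725.3480 * exp(-15.7881) = 0.00232639 1/s


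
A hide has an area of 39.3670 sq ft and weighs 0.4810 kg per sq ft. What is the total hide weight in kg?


Formula: Weight = area * weight_per_sqft
Substituting: Weight = 39.3670 * 0.4810
Result: 18.9355 kg


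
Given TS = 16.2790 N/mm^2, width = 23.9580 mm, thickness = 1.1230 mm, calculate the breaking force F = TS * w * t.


Formula: F = TS * w * t
Substituting: F = 16.2790 * 23.9580 * 1.1230
Result: 437.9838 N


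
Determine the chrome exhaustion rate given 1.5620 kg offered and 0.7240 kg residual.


Formula: Uptake = (offered - residual) / offered * 100
Substituting: Uptake = (1.5620 - 0.7240) / 1.5620 * 100
Result: 53.6492 %


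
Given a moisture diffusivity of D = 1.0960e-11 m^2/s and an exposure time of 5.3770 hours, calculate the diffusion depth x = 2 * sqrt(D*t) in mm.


t = 5.3770 hr * 3600 = 19357.2000 s
D * t = 1.0960e-11 * 19357.2000 = 2.1215e-07
x = 2 * sqrt(D*t) = 2 * sqrt(2.1215e-07) = 9.2121e-04 m = 0.9212 mm


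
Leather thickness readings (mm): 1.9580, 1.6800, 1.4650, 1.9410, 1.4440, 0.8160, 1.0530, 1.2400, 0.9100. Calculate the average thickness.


Formula: Average = sum / n
Substituting: Average = 12.5070 / 9
Result: 1.3897 mm


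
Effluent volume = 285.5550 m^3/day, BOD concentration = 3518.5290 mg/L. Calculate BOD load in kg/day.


Formula: BOD_load = volume * conc / 1000
Substituting: BOD_load = 285.5550 * 3518.5290 / 1000
Result: 1004.7335 kg/day


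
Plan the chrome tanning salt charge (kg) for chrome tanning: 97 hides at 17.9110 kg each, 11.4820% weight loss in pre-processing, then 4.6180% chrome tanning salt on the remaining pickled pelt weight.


Total_raw = N * avg_wt = 97 * 17.9110 = 1737.3670 kg
Substrate = Total_raw * (1 - loss/100) = 1737.3670 * (1 - 11.4820/100) = 1537.8825 kg
Chrome = Substrate * pct / 100 = 1537.8825 * 4.6180 / 100 = 71.0194 kg


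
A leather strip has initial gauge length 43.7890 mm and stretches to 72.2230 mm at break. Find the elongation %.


Formula: Elongation = (Lf - L0) / L0 * 100
Substituting: Elongation = (72.2230 - 43.7890) / 43.7890 * 100
Result: 64.9341 %


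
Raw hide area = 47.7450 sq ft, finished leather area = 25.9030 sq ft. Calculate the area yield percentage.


Formula: Yield = finished / raw * 100
Substituting: Yield = 25.9030 / 47.7450 * 100
Result: 54.2528 %


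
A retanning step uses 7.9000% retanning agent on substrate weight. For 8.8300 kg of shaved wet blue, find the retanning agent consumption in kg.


Formula: Retan = substrate * pct / 100
Substituting: Retan = 8.8300 * 7.9000 / 100
Result: 0.6976 kg


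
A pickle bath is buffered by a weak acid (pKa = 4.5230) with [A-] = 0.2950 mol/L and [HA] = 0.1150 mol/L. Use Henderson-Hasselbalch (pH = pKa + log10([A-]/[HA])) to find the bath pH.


ratio = [A-] / [HA] = 0.2950 / 0.1150 = 2.5652
log10(ratio) = 0.4091
pH = pKa + log10(ratio) = 4.5230 + 0.4091 = 4.9321


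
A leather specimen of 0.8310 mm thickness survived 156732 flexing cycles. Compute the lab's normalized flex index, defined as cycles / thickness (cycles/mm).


Formula: Index = cycles / thickness
Substituting: Index = 156732 / 0.8310
Result: 188606.4982 cycles/mm


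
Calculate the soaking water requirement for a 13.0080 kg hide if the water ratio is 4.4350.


Formula: Water = hide_weight * ratio
Substituting: Water = 13.0080 * 4.4350
Result: 57.6905 kg


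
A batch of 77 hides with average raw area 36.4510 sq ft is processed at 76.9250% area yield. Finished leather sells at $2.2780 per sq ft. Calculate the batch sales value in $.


Raw_total = N * avg_area = 77 * 36.4510 = 2806.7270 sq ft
Finished = Raw_total * yield / 100 = 2806.7270 * 76.9250 / 100 = 2159.0747 sq ft
Value = Finished * price = 2159.0747 * 2.2780 = 4918.3723 $


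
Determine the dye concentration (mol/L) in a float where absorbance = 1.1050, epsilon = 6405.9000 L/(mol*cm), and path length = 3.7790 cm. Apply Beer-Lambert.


Formula: c = A / (epsilon * l)
Substituting: c = 1.1050 / (6405.9000 * 3.7790)
Result: 4.5646e-05 mol/L


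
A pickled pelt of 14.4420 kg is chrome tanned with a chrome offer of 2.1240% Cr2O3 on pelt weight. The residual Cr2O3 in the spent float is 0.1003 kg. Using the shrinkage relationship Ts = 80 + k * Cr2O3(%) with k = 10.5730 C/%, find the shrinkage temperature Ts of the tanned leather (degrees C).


Offered = pelt * offer_pct / 100 = 14.4420 * 2.1240 / 100 = 0.3067 kg
Uptake = offered - residual = 0.3067 - 0.1003 = 0.2064 kg
Cr2O3% on pelt = uptake / pelt * 100 = 0.2064 / 14.4420 * 100 = 1.4295 %
Ts = 80 + k * Cr2O3% = 80 + 10.5730 * 1.4295 = 95.1141 C


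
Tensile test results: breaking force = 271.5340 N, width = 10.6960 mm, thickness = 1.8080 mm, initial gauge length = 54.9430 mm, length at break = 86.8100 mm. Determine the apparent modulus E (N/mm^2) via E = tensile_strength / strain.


TS = F / (w * t) = 271.5340 / (10.6960 * 1.8080) = 14.0412 N/mm^2
strain = (Lf - L0) / L0 = (86.8100 - 54.9430) / 54.9430 = 0.5800
E = TS / strain = 14.0412 / 0.5800 = 24.2089 N/mm^2


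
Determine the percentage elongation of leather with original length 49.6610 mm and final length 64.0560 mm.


Formula: Elongation = (Lf - L0) / L0 * 100
Substituting: Elongation = (64.0560 - 49.6610) / 49.6610 * 100
Result: 28.9865 %


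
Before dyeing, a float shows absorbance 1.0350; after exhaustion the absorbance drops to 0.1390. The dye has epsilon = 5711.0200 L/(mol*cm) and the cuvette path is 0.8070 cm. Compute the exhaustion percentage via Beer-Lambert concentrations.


c_initial = A_i / (epsilon * l) = 1.0350 / (5711.0200 * 0.8070) = 2.2457e-04 mol/L
c_final = A_f / (epsilon * l) = 0.1390 / (5711.0200 * 0.8070) = 3.0160e-05 mol/L
Exhaustion = (c_initial - c_final) / c_initial * 100 = (2.2457e-04 - 3.0160e-05) / 2.2457e-04 * 100 = 86.5700 %


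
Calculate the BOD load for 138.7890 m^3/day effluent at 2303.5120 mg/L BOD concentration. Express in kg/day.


Formula: BOD_load = volume * conc / 1000
Substituting: BOD_load = 138.7890 * 2303.5120 / 1000
Result: 319.7021 kg/day


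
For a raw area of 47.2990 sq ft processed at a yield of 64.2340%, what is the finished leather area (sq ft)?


Formula: finished = raw * yield / 100
Substituting: finished = 47.2990 * 64.2340 / 100
Result: 30.3820 sq ft


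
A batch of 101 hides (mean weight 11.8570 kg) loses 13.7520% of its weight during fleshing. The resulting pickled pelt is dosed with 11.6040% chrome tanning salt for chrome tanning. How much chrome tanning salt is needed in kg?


Total_raw = N * avg_wt = 101 * 11.8570 = 1197.5570 kg
Substrate = Total_raw * (1 - loss/100) = 1197.5570 * (1 - 13.7520/100) = 1032.8690 kg
Chrome = Substrate * pct / 100 = 1032.8690 * 11.6040 / 100 = 119.8541 kg


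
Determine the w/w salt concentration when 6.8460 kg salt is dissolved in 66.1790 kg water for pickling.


Formula: Conc = salt / (water + salt) * 100
Substituting: Conc = 6.8460 / (66.1790 + 6.8460) * 100
Result: 9.3749 %


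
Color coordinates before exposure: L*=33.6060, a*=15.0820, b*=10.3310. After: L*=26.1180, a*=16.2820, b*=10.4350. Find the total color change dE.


dL = -7.4880, da = 1.2000, db = 0.1040
dE = sqrt((-7.4880)^2 + 1.2000^2 + 0.1040^2) = 7.5843


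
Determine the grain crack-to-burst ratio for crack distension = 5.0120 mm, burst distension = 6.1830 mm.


Formula: Ratio = crack / burst
Substituting: Ratio = 5.0120 / 6.1830
Result: 0.8106


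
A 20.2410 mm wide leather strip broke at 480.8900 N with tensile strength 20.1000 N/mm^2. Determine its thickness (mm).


Formula: t = F / (TS * w)
Substituting: t = 480.8900 / (20.1000 * 20.2410)
Result: 1.1820 mm


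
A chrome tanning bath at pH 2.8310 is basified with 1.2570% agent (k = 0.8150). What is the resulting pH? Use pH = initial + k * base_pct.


Formula: pH_final = pH_initial + k * base_pct
Substituting: pH_final = 2.8310 + 0.8150 * 1.2570
Result: 3.8555


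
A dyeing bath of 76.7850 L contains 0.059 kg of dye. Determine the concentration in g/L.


Formula: Conc = dye_mass(kg) / volume(L) * 1000
Substituting: Conc = 0.059 / 76.7850 * 1000
Result: 0.7684 g/L


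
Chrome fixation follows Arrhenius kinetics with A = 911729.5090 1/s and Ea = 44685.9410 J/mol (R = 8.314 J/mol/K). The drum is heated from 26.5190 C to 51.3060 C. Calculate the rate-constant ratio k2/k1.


T1 = 26.5190 + 273.15 = 299.6690 K; T2 = 51.3060 + 273.15 = 324.4560 K
k1 = A * exp(-Ea/(R*T1)) = 911729.5090 * exp(-44685.9410/(8.314*299.6690)) = 0.0148073 1/s
k2 = A * exp(-Ea/(R*T2)) = 911729.5090 * exp(-44685.9410/(8.314*324.4560)) = 0.0582844 1/s
k2/k1 = 0.0582844 / 0.0148073 = 3.9362


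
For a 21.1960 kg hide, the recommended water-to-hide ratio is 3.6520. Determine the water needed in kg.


Formula: Water = hide_weight * ratio
Substituting: Water = 21.1960 * 3.6520
Result: 77.4078 kg


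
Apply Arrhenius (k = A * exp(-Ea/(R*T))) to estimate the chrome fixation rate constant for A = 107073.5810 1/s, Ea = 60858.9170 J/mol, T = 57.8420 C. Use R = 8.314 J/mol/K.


T_K = T_C + 273.15 = 57.8420 + 273.15 = 330.9920 K
exponent = -Ea / (R * T_K) = -60858.9170 / (8.314 * 330.9920) = -22.1155
k = A * exp(exponent) = 107073.5810 * exp(-22.1155) = 2.6610e-05 1/s


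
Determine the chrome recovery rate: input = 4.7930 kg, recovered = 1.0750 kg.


Formula: Recovery = recovered / input * 100
Substituting: Recovery = 1.0750 / 4.7930 * 100
Result: 22.4285 %


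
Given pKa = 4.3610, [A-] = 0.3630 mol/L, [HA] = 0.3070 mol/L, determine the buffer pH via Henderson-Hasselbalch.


ratio = [A-] / [HA] = 0.3630 / 0.3070 = 1.1824
log10(ratio) = 0.0727682
pH = pKa + log10(ratio) = 4.3610 + 0.0727682 = 4.4338


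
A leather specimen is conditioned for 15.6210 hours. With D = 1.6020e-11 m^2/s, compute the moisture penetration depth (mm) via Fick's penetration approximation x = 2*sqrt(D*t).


t = 15.6210 hr * 3600 = 56235.6000 s
D * t = 1.6020e-11 * 56235.6000 = 9.0089e-07
x = 2 * sqrt(D*t) = 2 * sqrt(9.0089e-07) = 0.00189831 m = 1.8983 mm


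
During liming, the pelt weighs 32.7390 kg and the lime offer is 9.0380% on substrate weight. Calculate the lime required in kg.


Formula: Lime = substrate * pct / 100
Substituting: Lime = 32.7390 * 9.0380 / 100
Result: 2.9590 kg


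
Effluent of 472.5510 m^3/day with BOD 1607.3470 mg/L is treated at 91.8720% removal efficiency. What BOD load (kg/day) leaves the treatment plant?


Load_in = volume * conc / 1000 = 472.5510 * 1607.3470 / 1000 = 759.5534 kg/day
Removed = Load_in * eff / 100 = 759.5534 * 91.8720 / 100 = 697.8169 kg/day
Load_out = Load_in - Removed = 759.5534 - 697.8169 = 61.7365 kg/day


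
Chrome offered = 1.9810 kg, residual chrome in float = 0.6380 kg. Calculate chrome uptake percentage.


Formula: Uptake = (offered - residual) / offered * 100
Substituting: Uptake = (1.9810 - 0.6380) / 1.9810 * 100
Result: 67.7940 %


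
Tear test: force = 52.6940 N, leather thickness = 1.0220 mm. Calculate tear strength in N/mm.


Formula: Tear strength = force / thickness
Substituting: Tear strength = 52.6940 / 1.0220
Result: 51.5597 N/mm


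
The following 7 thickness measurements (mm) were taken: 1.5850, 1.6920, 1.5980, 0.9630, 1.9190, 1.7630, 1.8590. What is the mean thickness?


Formula: Average = sum / n
Substituting: Average = 11.3790 / 7
Result: 1.6256 mm


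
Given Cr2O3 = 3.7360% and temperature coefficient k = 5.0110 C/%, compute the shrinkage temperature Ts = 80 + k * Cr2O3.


Formula: Ts = 80 + k * Cr2O3
Substituting: Ts = 80 + 5.0110 * 3.7360
Result: 98.7211 C


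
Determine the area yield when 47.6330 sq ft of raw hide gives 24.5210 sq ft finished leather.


Formula: Yield = finished / raw * 100
Substituting: Yield = 24.5210 / 47.6330 * 100
Result: 51.4790 %


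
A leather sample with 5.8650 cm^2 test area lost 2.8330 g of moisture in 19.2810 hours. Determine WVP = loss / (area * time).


Formula: WVP = loss / (area * time)
Substituting: WVP = 2.8330 / (5.8650 * 19.2810)
Result: 0.0250524 g/(cm^2*hr)


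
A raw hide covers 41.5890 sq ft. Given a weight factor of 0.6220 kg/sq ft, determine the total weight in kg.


Formula: Weight = area * weight_per_sqft
Substituting: Weight = 41.5890 * 0.6220
Result: 25.8684 kg


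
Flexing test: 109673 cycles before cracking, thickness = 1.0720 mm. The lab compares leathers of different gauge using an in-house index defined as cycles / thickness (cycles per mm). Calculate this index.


Formula: Index = cycles / thickness
Substituting: Index = 109673 / 1.0720
Result: 102306.9030 cycles/mm


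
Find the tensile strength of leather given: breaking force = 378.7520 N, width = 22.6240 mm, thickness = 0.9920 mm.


Formula: TS = force / (width * thickness)
Substituting: TS = 378.7520 / (22.6240 * 0.9920)
Result: 16.8762 N/mm^2


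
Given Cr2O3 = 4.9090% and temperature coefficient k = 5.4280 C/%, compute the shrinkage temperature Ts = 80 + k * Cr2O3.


Formula: Ts = 80 + k * Cr2O3
Substituting: Ts = 80 + 5.4280 * 4.9090
Result: 106.6461 C


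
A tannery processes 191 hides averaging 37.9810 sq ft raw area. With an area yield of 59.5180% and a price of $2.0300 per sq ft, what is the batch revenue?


Raw_total = N * avg_area = 191 * 37.9810 = 7254.3710 sq ft
Finished = Raw_total * yield / 100 = 7254.3710 * 59.5180 / 100 = 4317.6565 sq ft
Value = Finished * price = 4317.6565 * 2.0300 = 8764.8428 $


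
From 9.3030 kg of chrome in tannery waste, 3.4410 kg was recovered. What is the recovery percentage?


Formula: Recovery = recovered / input * 100
Substituting: Recovery = 3.4410 / 9.3030 * 100
Result: 36.9881 %


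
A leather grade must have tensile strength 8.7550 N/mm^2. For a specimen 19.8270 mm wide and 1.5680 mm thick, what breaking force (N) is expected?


Formula: F = TS * w * t
Substituting: F = 8.7550 * 19.8270 * 1.5680
Result: 272.1819 N


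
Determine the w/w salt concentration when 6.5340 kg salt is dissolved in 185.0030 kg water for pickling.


Formula: Conc = salt / (water + salt) * 100
Substituting: Conc = 6.5340 / (185.0030 + 6.5340) * 100
Result: 3.4114 %


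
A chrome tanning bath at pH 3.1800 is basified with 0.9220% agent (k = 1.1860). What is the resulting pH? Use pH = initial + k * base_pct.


Formula: pH_final = pH_initial + k * base_pct
Substituting: pH_final = 3.1800 + 1.1860 * 0.9220
Result: 4.2735


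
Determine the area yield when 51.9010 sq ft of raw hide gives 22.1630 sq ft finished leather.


Formula: Yield = finished / raw * 100
Substituting: Yield = 22.1630 / 51.9010 * 100
Result: 42.7025 %


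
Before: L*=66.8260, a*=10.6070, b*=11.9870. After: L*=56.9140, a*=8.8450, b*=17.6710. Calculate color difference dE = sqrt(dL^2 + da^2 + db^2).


dL = -9.9120, da = -1.7620, db = 5.6840
dE = sqrt((-9.9120)^2 + (-1.7620)^2 + 5.6840^2) = 11.5612


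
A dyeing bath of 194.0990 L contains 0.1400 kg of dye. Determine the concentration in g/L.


Formula: Conc = dye_mass(kg) / volume(L) * 1000
Substituting: Conc = 0.1400 / 194.0990 * 1000
Result: 0.7213 g/L


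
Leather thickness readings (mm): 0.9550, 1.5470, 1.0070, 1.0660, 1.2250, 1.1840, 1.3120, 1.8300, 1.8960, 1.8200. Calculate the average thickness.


Formula: Average = sum / n
Substituting: Average = 13.8420 / 10
Result: 1.3842 mm


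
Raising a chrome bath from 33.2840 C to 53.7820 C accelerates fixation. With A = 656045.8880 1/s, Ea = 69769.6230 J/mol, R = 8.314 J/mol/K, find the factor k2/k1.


T1 = 33.2840 + 273.15 = 306.4340 K; T2 = 53.7820 + 273.15 = 326.9320 K
k1 = A * exp(-Ea/(R*T1)) = 656045.8880 * exp(-69769.6230/(8.314*306.4340)) = 8.3868e-07 1/s
k2 = A * exp(-Ea/(R*T2)) = 656045.8880 * exp(-69769.6230/(8.314*326.9320)) = 4.6697e-06 1/s
k2/k1 = 4.6697e-06 / 8.3868e-07 = 5.5679


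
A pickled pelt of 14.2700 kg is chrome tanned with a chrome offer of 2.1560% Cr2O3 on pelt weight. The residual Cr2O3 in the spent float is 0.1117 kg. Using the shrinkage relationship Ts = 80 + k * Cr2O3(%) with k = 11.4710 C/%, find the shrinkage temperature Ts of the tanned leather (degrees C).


Offered = pelt * offer_pct / 100 = 14.2700 * 2.1560 / 100 = 0.3077 kg
Uptake = offered - residual = 0.3077 - 0.1117 = 0.1960 kg
Cr2O3% on pelt = uptake / pelt * 100 = 0.1960 / 14.2700 * 100 = 1.3732 %
Ts = 80 + k * Cr2O3% = 80 + 11.4710 * 1.3732 = 95.7524 C


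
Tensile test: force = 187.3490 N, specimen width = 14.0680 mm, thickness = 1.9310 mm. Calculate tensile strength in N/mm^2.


Formula: TS = force / (width * thickness)
Substituting: TS = 187.3490 / (14.0680 * 1.9310)
Result: 6.8966 N/mm^2


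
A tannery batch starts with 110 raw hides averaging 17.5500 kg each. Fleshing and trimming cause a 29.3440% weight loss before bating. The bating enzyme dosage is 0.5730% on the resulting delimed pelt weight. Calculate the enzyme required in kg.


Total_raw = N * avg_wt = 110 * 17.5500 = 1930.5000 kg
Substrate = Total_raw * (1 - loss/100) = 1930.5000 * (1 - 29.3440/100) = 1364.0141 kg
Enzyme = Substrate * pct / 100 = 1364.0141 * 0.5730 / 100 = 7.8158 kg


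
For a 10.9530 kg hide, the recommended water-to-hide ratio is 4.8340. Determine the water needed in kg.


Formula: Water = hide_weight * ratio
Substituting: Water = 10.9530 * 4.8340
Result: 52.9468 kg


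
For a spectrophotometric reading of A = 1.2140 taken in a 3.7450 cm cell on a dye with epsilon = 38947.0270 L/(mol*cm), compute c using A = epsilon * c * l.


Formula: c = A / (epsilon * l)
Substituting: c = 1.2140 / (38947.0270 * 3.7450)
Result: 8.3232e-06 mol/L


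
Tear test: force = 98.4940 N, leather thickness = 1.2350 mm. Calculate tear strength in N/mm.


Formula: Tear strength = force / thickness
Substituting: Tear strength = 98.4940 / 1.2350
Result: 79.7522 N/mm


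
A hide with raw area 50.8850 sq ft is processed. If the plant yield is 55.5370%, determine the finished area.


Formula: finished = raw * yield / 100
Substituting: finished = 50.8850 * 55.5370 / 100
Result: 28.2600 sq ft


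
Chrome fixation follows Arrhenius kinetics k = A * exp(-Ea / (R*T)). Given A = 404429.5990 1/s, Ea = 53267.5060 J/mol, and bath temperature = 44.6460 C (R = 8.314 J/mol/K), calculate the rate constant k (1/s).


T_K = T_C + 273.15 = 44.6460 + 273.15 = 317.7960 K
exponent = -Ea / (R * T_K) = -53267.5060 / (8.314 * 317.7960) = -20.1606
k = A * exp(exponent) = 404429.5990 * exp(-20.1606) = 7.0990e-04 1/s


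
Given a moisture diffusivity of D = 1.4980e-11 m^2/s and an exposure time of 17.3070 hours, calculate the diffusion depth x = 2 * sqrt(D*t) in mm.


t = 17.3070 hr * 3600 = 62305.2000 s
D * t = 1.4980e-11 * 62305.2000 = 9.3333e-07
x = 2 * sqrt(D*t) = 2 * sqrt(9.3333e-07) = 0.00193218 m = 1.9322 mm


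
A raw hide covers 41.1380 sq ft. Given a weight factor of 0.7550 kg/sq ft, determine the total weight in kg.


Formula: Weight = area * weight_per_sqft
Substituting: Weight = 41.1380 * 0.7550
Result: 31.0592 kg


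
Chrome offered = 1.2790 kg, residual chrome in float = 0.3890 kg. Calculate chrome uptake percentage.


Formula: Uptake = (offered - residual) / offered * 100
Substituting: Uptake = (1.2790 - 0.3890) / 1.2790 * 100
Result: 69.5856 %


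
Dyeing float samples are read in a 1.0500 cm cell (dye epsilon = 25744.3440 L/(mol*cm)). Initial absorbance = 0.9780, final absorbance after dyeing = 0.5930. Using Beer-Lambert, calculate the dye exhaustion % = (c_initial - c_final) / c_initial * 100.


c_initial = A_i / (epsilon * l) = 0.9780 / (25744.3440 * 1.0500) = 3.6180e-05 mol/L
c_final = A_f / (epsilon * l) = 0.5930 / (25744.3440 * 1.0500) = 2.1937e-05 mol/L
Exhaustion = (c_initial - c_final) / c_initial * 100 = (3.6180e-05 - 2.1937e-05) / 3.6180e-05 * 100 = 39.3661 %


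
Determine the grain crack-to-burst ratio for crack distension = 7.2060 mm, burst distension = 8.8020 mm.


Formula: Ratio = crack / burst
Substituting: Ratio = 7.2060 / 8.8020
Result: 0.8187


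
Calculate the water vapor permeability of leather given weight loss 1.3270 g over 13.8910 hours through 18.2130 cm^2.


Formula: WVP = loss / (area * time)
Substituting: WVP = 1.3270 / (18.2130 * 13.8910)
Result: 0.00524513 g/(cm^2*hr)


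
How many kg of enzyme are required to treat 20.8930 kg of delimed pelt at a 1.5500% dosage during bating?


Formula: Enzyme = substrate * pct / 100
Substituting: Enzyme = 20.8930 * 1.5500 / 100
Result: 0.3238 kg


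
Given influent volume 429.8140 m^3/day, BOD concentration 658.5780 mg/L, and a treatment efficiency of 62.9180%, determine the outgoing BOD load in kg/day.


Load_in = volume * conc / 1000 = 429.8140 * 658.5780 / 1000 = 283.0660 kg/day
Removed = Load_in * eff / 100 = 283.0660 * 62.9180 / 100 = 178.0995 kg/day
Load_out = Load_in - Removed = 283.0660 - 178.0995 = 104.9666 kg/day


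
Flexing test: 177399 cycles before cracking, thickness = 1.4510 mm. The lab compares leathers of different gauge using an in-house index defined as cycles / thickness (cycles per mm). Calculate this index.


Formula: Index = cycles / thickness
Substituting: Index = 177399 / 1.4510
Result: 122259.8208 cycles/mm


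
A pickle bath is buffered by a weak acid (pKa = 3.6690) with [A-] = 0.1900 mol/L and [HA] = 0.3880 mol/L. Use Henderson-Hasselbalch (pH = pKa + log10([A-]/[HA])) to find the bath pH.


ratio = [A-] / [HA] = 0.1900 / 0.3880 = 0.4897
log10(ratio) = -0.3101
pH = pKa + log10(ratio) = 3.6690 - 0.3101 = 3.3589


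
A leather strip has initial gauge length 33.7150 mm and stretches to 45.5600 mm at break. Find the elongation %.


Formula: Elongation = (Lf - L0) / L0 * 100
Substituting: Elongation = (45.5600 - 33.7150) / 33.7150 * 100
Result: 35.1327 %


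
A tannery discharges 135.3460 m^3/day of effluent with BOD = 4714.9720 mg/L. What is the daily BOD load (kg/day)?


Formula: BOD_load = volume * conc / 1000
Substituting: BOD_load = 135.3460 * 4714.9720 / 1000
Result: 638.1526 kg/day


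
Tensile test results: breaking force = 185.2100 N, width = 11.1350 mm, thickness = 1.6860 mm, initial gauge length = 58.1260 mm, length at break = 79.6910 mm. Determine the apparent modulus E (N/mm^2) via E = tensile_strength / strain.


TS = F / (w * t) = 185.2100 / (11.1350 * 1.6860) = 9.8654 N/mm^2
strain = (Lf - L0) / L0 = (79.6910 - 58.1260) / 58.1260 = 0.3710
E = TS / strain = 9.8654 / 0.3710 = 26.5912 N/mm^2


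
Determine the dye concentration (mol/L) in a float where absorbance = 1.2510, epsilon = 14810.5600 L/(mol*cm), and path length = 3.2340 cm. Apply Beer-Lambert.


Formula: c = A / (epsilon * l)
Substituting: c = 1.2510 / (14810.5600 * 3.2340)
Result: 2.6118e-05 mol/L


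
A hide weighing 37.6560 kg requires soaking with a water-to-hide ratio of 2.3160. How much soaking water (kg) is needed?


Formula: Water = hide_weight * ratio
Substituting: Water = 37.6560 * 2.3160
Result: 87.2113 kg


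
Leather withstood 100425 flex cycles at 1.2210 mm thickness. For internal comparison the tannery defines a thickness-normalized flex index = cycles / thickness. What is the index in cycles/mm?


Formula: Index = cycles / thickness
Substituting: Index = 100425 / 1.2210
Result: 82248.1572 cycles/mm


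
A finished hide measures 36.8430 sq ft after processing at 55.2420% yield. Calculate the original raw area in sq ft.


Formula: raw = finished * 100 / yield
Substituting: raw = 36.8430 * 100 / 55.2420
Result: 66.6938 sq ft


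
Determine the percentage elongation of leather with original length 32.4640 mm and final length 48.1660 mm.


Formula: Elongation = (Lf - L0) / L0 * 100
Substituting: Elongation = (48.1660 - 32.4640) / 32.4640 * 100
Result: 48.3674 %


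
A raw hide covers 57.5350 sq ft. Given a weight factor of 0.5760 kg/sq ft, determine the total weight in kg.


Formula: Weight = area * weight_per_sqft
Substituting: Weight = 57.5350 * 0.5760
Result: 33.1402 kg


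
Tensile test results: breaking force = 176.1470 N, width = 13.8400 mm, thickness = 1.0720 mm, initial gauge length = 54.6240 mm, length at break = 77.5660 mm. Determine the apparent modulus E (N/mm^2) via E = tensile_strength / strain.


TS = F / (w * t) = 176.1470 / (13.8400 * 1.0720) = 11.8726 N/mm^2
strain = (Lf - L0) / L0 = (77.5660 - 54.6240) / 54.6240 = 0.4200
E = TS / strain = 11.8726 / 0.4200 = 28.2681 N/mm^2


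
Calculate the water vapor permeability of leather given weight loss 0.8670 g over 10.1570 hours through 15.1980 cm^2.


Formula: WVP = loss / (area * time)
Substituting: WVP = 0.8670 / (15.1980 * 10.1570)
Result: 0.00561652 g/(cm^2*hr)


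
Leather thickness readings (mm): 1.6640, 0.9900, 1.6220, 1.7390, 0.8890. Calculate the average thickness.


Formula: Average = sum / n
Substituting: Average = 6.9040 / 5
Result: 1.3808 mm


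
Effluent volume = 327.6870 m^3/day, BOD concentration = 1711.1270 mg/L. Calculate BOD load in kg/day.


Formula: BOD_load = volume * conc / 1000
Substituting: BOD_load = 327.6870 * 1711.1270 / 1000
Result: 560.7141 kg/day


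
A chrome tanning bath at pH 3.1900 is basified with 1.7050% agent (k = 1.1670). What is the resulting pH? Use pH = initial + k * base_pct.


Formula: pH_final = pH_initial + k * base_pct
Substituting: pH_final = 3.1900 + 1.1670 * 1.7050
Result: 5.1797


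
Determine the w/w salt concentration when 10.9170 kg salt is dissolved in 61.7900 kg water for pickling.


Formula: Conc = salt / (water + salt) * 100
Substituting: Conc = 10.9170 / (61.7900 + 10.9170) * 100
Result: 15.0151 %


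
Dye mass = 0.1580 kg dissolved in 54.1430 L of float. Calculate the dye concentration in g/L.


Formula: Conc = dye_mass(kg) / volume(L) * 1000
Substituting: Conc = 0.1580 / 54.1430 * 1000
Result: 2.9182 g/L


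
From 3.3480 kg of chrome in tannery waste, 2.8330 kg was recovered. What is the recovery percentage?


Formula: Recovery = recovered / input * 100
Substituting: Recovery = 2.8330 / 3.3480 * 100
Result: 84.6177 %


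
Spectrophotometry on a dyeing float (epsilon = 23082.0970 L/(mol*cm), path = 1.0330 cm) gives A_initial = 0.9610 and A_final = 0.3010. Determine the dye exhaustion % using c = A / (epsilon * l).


c_initial = A_i / (epsilon * l) = 0.9610 / (23082.0970 * 1.0330) = 4.0304e-05 mol/L
c_final = A_f / (epsilon * l) = 0.3010 / (23082.0970 * 1.0330) = 1.2624e-05 mol/L
Exhaustion = (c_initial - c_final) / c_initial * 100 = (4.0304e-05 - 1.2624e-05) / 4.0304e-05 * 100 = 68.6785 %


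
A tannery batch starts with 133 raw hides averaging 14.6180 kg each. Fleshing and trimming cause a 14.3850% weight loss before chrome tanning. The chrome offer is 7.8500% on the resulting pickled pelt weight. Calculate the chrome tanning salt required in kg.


Total_raw = N * avg_wt = 133 * 14.6180 = 1944.1940 kg
Substrate = Total_raw * (1 - loss/100) = 1944.1940 * (1 - 14.3850/100) = 1664.5217 kg
Chrome = Substrate * pct / 100 = 1664.5217 * 7.8500 / 100 = 130.6650 kg


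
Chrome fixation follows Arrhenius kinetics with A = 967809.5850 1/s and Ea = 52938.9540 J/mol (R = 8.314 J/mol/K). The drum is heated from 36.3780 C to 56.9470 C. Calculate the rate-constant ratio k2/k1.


T1 = 36.3780 + 273.15 = 309.5280 K; T2 = 56.9470 + 273.15 = 330.0970 K
k1 = A * exp(-Ea/(R*T1)) = 967809.5850 * exp(-52938.9540/(8.314*309.5280)) = 0.00112645 1/s
k2 = A * exp(-Ea/(R*T2)) = 967809.5850 * exp(-52938.9540/(8.314*330.0970)) = 0.00405894 1/s
k2/k1 = 0.00405894 / 0.00112645 = 3.6033


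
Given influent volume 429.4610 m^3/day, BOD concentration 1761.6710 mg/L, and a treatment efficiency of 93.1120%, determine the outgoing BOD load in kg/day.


Load_in = volume * conc / 1000 = 429.4610 * 1761.6710 / 1000 = 756.5690 kg/day
Removed = Load_in * eff / 100 = 756.5690 * 93.1120 / 100 = 704.4565 kg/day
Load_out = Load_in - Removed = 756.5690 - 704.4565 = 52.1125 kg/day


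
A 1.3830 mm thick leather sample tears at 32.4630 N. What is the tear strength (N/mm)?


Formula: Tear strength = force / thickness
Substituting: Tear strength = 32.4630 / 1.3830
Result: 23.4729 N/mm


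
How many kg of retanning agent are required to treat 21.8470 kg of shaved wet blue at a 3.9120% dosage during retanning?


Formula: Retan = substrate * pct / 100
Substituting: Retan = 21.8470 * 3.9120 / 100
Result: 0.8547 kg


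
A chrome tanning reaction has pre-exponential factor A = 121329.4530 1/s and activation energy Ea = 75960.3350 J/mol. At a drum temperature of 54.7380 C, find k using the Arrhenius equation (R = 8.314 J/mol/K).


T_K = T_C + 273.15 = 54.7380 + 273.15 = 327.8880 K
exponent = -Ea / (R * T_K) = -75960.3350 / (8.314 * 327.8880) = -27.8645
k = A * exp(exponent) = 121329.4530 * exp(-27.8645) = 9.6065e-08 1/s


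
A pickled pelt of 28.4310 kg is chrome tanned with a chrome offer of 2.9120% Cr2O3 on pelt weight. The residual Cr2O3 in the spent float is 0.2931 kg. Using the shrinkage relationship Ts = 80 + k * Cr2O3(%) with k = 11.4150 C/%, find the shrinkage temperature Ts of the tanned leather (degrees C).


Offered = pelt * offer_pct / 100 = 28.4310 * 2.9120 / 100 = 0.8279 kg
Uptake = offered - residual = 0.8279 - 0.2931 = 0.5348 kg
Cr2O3% on pelt = uptake / pelt * 100 = 0.5348 / 28.4310 * 100 = 1.8811 %
Ts = 80 + k * Cr2O3% = 80 + 11.4150 * 1.8811 = 101.4726 C


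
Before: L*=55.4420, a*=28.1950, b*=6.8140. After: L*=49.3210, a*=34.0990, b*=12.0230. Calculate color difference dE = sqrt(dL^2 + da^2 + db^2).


dL = -6.1210, da = 5.9040, db = 5.2090
dE = sqrt((-6.1210)^2 + 5.9040^2 + 5.2090^2) = 9.9728


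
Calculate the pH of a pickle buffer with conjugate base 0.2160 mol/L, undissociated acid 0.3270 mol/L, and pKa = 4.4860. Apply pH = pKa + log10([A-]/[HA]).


ratio = [A-] / [HA] = 0.2160 / 0.3270 = 0.6606
log10(ratio) = -0.1801
pH = pKa + log10(ratio) = 4.4860 - 0.1801 = 4.3059


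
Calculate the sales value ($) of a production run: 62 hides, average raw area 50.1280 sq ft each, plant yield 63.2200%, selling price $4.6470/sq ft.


Raw_total = N * avg_area = 62 * 50.1280 = 3107.9360 sq ft
Finished = Raw_total * yield / 100 = 3107.9360 * 63.2200 / 100 = 1964.8371 sq ft
Value = Finished * price = 1964.8371 * 4.6470 = 9130.5982 $


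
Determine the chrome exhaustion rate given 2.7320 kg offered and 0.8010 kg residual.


Formula: Uptake = (offered - residual) / offered * 100
Substituting: Uptake = (2.7320 - 0.8010) / 2.7320 * 100
Result: 70.6808 %


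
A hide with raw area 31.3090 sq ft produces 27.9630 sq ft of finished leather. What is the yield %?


Formula: Yield = finished / raw * 100
Substituting: Yield = 27.9630 / 31.3090 * 100
Result: 89.3130 %


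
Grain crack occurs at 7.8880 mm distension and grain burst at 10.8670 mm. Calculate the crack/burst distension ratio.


Formula: Ratio = crack / burst
Substituting: Ratio = 7.8880 / 10.8670
Result: 0.7259


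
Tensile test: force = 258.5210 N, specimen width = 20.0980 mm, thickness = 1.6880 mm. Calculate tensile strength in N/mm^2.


Formula: TS = force / (width * thickness)
Substituting: TS = 258.5210 / (20.0980 * 1.6880)
Result: 7.6203 N/mm^2


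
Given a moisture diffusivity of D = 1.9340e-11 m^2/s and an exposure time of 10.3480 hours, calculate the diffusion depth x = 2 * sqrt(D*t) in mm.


t = 10.3480 hr * 3600 = 37252.8000 s
D * t = 1.9340e-11 * 37252.8000 = 7.2047e-07
x = 2 * sqrt(D*t) = 2 * sqrt(7.2047e-07) = 0.00169761 m = 1.6976 mm


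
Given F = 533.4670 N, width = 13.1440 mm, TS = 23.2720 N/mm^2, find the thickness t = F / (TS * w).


Formula: t = F / (TS * w)
Substituting: t = 533.4670 / (23.2720 * 13.1440)
Result: 1.7440 mm


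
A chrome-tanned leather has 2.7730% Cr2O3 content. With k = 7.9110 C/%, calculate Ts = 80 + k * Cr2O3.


Formula: Ts = 80 + k * Cr2O3
Substituting: Ts = 80 + 7.9110 * 2.7730
Result: 101.9372 C


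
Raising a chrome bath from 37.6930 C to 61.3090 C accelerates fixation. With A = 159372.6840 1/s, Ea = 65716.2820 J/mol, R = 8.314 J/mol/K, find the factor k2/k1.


T1 = 37.6930 + 273.15 = 310.8430 K; T2 = 61.3090 + 273.15 = 334.4590 K
k1 = A * exp(-Ea/(R*T1)) = 159372.6840 * exp(-65716.2820/(8.314*310.8430)) = 1.4419e-06 1/s
k2 = A * exp(-Ea/(R*T2)) = 159372.6840 * exp(-65716.2820/(8.314*334.4590)) = 8.6837e-06 1/s
k2/k1 = 8.6837e-06 / 1.4419e-06 = 6.0225


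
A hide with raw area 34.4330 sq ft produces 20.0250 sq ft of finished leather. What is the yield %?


Formula: Yield = finished / raw * 100
Substituting: Yield = 20.0250 / 34.4330 * 100
Result: 58.1564 %


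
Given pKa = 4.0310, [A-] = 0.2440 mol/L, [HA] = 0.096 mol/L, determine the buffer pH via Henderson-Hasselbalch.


ratio = [A-] / [HA] = 0.2440 / 0.096 = 2.5417
log10(ratio) = 0.4051
pH = pKa + log10(ratio) = 4.0310 + 0.4051 = 4.4361


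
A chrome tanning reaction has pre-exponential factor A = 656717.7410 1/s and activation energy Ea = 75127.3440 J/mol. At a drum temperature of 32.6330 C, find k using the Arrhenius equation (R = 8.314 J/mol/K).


T_K = T_C + 273.15 = 32.6330 + 273.15 = 305.7830 K
exponent = -Ea / (R * T_K) = -75127.3440 / (8.314 * 305.7830) = -29.5512
k = A * exp(exponent) = 656717.7410 * exp(-29.5512) = 9.6265e-08 1/s


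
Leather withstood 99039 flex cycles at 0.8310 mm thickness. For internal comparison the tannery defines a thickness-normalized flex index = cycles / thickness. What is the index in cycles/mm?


Formula: Index = cycles / thickness
Substituting: Index = 99039 / 0.8310
Result: 119180.5054 cycles/mm


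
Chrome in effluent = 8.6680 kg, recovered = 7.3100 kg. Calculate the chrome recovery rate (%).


Formula: Recovery = recovered / input * 100
Substituting: Recovery = 7.3100 / 8.6680 * 100
Result: 84.3332 %


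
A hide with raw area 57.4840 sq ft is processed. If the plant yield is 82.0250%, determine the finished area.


Formula: finished = raw * yield / 100
Substituting: finished = 57.4840 * 82.0250 / 100
Result: 47.1513 sq ft


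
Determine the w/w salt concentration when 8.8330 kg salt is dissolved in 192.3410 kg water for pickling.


Formula: Conc = salt / (water + salt) * 100
Substituting: Conc = 8.8330 / (192.3410 + 8.8330) * 100
Result: 4.3907 %


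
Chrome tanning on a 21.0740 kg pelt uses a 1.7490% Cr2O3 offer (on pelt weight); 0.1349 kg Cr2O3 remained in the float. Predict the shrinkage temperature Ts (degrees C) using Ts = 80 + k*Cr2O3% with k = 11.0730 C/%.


Offered = pelt * offer_pct / 100 = 21.0740 * 1.7490 / 100 = 0.3686 kg
Uptake = offered - residual = 0.3686 - 0.1349 = 0.2337 kg
Cr2O3% on pelt = uptake / pelt * 100 = 0.2337 / 21.0740 * 100 = 1.1089 %
Ts = 80 + k * Cr2O3% = 80 + 11.0730 * 1.1089 = 92.2786 C


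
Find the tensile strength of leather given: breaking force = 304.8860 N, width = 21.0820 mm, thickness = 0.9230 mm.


Formula: TS = force / (width * thickness)
Substituting: TS = 304.8860 / (21.0820 * 0.9230)
Result: 15.6684 N/mm^2


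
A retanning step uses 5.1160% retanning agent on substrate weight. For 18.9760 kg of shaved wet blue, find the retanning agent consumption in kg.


Formula: Retan = substrate * pct / 100
Substituting: Retan = 18.9760 * 5.1160 / 100
Result: 0.9708 kg


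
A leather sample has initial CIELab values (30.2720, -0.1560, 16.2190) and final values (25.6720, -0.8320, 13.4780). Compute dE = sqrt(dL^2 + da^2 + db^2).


dL = -4.6000, da = -0.6760, db = -2.7410
dE = sqrt((-4.6000)^2 + (-0.6760)^2 + (-2.7410)^2) = 5.3972


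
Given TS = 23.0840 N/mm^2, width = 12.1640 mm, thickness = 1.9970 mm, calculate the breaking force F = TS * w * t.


Formula: F = TS * w * t
Substituting: F = 23.0840 * 12.1640 * 1.9970
Result: 560.7452 N


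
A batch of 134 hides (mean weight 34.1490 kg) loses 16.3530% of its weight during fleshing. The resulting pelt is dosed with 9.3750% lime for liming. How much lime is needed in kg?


Total_raw = N * avg_wt = 134 * 34.1490 = 4575.9660 kg
Substrate = Total_raw * (1 - loss/100) = 4575.9660 * (1 - 16.3530/100) = 3827.6583 kg
Lime = Substrate * pct / 100 = 3827.6583 * 9.3750 / 100 = 358.8430 kg


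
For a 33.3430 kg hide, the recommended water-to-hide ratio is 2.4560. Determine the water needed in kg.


Formula: Water = hide_weight * ratio
Substituting: Water = 33.3430 * 2.4560
Result: 81.8904 kg


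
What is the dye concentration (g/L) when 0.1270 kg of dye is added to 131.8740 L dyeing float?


Formula: Conc = dye_mass(kg) / volume(L) * 1000
Substituting: Conc = 0.1270 / 131.8740 * 1000
Result: 0.9630 g/L


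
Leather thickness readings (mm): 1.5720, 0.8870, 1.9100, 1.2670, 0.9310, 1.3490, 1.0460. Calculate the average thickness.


Formula: Average = sum / n
Substituting: Average = 8.9620 / 7
Result: 1.2803 mm


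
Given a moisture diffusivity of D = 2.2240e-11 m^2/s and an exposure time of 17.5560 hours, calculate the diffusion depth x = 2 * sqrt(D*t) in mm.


t = 17.5560 hr * 3600 = 63201.6000 s
D * t = 2.2240e-11 * 63201.6000 = 1.4056e-06
x = 2 * sqrt(D*t) = 2 * sqrt(1.4056e-06) = 0.00237116 m = 2.3712 mm


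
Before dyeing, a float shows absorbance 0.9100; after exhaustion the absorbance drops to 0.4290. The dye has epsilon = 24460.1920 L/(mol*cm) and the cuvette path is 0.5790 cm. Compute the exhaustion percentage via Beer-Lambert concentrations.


c_initial = A_i / (epsilon * l) = 0.9100 / (24460.1920 * 0.5790) = 6.4254e-05 mol/L
c_final = A_f / (epsilon * l) = 0.4290 / (24460.1920 * 0.5790) = 3.0291e-05 mol/L
Exhaustion = (c_initial - c_final) / c_initial * 100 = (6.4254e-05 - 3.0291e-05) / 6.4254e-05 * 100 = 52.8571 %


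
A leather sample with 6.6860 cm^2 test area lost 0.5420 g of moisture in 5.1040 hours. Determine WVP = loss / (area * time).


Formula: WVP = loss / (area * time)
Substituting: WVP = 0.5420 / (6.6860 * 5.1040)
Result: 0.0158826 g/(cm^2*hr)


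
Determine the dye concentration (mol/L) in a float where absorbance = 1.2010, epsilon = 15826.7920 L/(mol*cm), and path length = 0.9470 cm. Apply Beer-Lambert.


Formula: c = A / (epsilon * l)
Substituting: c = 1.2010 / (15826.7920 * 0.9470)
Result: 8.0131e-05 mol/L


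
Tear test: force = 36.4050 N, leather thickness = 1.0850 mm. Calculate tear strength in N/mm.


Formula: Tear strength = force / thickness
Substituting: Tear strength = 36.4050 / 1.0850
Result: 33.5530 N/mm


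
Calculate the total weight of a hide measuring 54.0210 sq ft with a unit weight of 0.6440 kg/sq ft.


Formula: Weight = area * weight_per_sqft
Substituting: Weight = 54.0210 * 0.6440
Result: 34.7895 kg


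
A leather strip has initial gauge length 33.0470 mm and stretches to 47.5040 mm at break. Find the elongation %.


Formula: Elongation = (Lf - L0) / L0 * 100
Substituting: Elongation = (47.5040 - 33.0470) / 33.0470 * 100
Result: 43.7468 %


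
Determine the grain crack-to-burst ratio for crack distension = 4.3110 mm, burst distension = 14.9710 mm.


Formula: Ratio = crack / burst
Substituting: Ratio = 4.3110 / 14.9710
Result: 0.2880
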